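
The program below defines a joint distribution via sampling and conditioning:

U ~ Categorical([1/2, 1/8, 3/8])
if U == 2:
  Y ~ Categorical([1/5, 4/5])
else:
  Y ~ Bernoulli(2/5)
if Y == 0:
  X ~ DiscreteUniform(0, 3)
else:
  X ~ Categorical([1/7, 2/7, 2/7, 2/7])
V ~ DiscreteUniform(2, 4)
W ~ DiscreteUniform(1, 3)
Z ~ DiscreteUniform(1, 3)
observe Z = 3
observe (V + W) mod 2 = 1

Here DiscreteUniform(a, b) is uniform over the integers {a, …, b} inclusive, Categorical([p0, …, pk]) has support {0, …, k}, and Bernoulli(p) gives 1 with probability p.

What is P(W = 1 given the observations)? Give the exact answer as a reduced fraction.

P(W = 1 | obs) = 2/5

Enumerate traces; 120 have nonzero weight after conditioning:
  (U=0, Y=0, X=0, V=2, W=1, Z=3) weight 1/360
  (U=0, Y=0, X=0, V=2, W=3, Z=3) weight 1/360
  (U=0, Y=0, X=0, V=3, W=2, Z=3) weight 1/360
  (U=0, Y=0, X=0, V=4, W=1, Z=3) weight 1/360
  (U=0, Y=0, X=0, V=4, W=3, Z=3) weight 1/360
  (U=0, Y=0, X=1, V=2, W=1, Z=3) weight 1/360
  (U=0, Y=0, X=1, V=2, W=3, Z=3) weight 1/360
  (U=0, Y=0, X=1, V=3, W=2, Z=3) weight 1/360
  … 112 more
Group by W:
  weight(W=1) = 2/27
  weight(W=2) = 1/27
  weight(W=3) = 2/27
Total weight = 2/27 + 1/27 + 2/27 = 5/27
P(W=1 | obs) = 2/27 / 5/27 = 2/5
P(W=2 | obs) = 1/27 / 5/27 = 1/5
P(W=3 | obs) = 2/27 / 5/27 = 2/5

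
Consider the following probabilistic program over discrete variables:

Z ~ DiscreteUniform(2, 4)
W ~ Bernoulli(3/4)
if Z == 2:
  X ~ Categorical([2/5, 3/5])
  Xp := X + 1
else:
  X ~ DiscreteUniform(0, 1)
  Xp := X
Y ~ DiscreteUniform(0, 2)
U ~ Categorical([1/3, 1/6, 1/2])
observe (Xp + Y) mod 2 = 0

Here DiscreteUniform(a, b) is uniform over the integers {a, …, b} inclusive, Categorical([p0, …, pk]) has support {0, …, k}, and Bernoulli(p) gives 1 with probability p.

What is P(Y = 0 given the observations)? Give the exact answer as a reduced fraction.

Enumerate traces; 54 have nonzero weight after conditioning:
  (Z=2, W=0, X=0, Y=1, U=0) weight 1/270
  (Z=2, W=0, X=0, Y=1, U=1) weight 1/540
  (Z=2, W=0, X=0, Y=1, U=2) weight 1/180
  (Z=2, W=0, X=1, Y=0, U=0) weight 1/180
  (Z=2, W=0, X=1, Y=0, U=1) weight 1/360
  (Z=2, W=0, X=1, Y=0, U=2) weight 1/120
  (Z=2, W=0, X=1, Y=2, U=0) weight 1/180
  (Z=2, W=0, X=1, Y=2, U=1) weight 1/360
  … 46 more
Group by Y:
  weight(Y=0) = 8/45
  weight(Y=1) = 7/45
  weight(Y=2) = 8/45
Total weight = 8/45 + 7/45 + 8/45 = 23/45
P(Y=0 | obs) = 8/45 / 23/45 = 8/23
P(Y=1 | obs) = 7/45 / 23/45 = 7/23
P(Y=2 | obs) = 8/45 / 23/45 = 8/23

P(Y = 0 | obs) = 8/23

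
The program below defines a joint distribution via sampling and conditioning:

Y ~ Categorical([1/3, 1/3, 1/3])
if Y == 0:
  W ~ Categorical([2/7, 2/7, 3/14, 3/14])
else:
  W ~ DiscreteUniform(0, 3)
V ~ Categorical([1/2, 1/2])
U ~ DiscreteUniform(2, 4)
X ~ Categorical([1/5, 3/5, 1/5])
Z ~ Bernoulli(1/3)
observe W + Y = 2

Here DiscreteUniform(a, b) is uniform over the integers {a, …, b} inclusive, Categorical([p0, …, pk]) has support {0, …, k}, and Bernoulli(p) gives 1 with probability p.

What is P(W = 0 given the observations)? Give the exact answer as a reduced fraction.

Enumerate traces; 108 have nonzero weight after conditioning:
  (Y=0, W=2, V=0, U=2, X=0, Z=0) weight 1/630
  (Y=0, W=2, V=0, U=2, X=0, Z=1) weight 1/1260
  (Y=0, W=2, V=0, U=2, X=1, Z=0) weight 1/210
  (Y=0, W=2, V=0, U=2, X=1, Z=1) weight 1/420
  (Y=0, W=2, V=0, U=2, X=2, Z=0) weight 1/630
  (Y=0, W=2, V=0, U=2, X=2, Z=1) weight 1/1260
  (Y=0, W=2, V=0, U=3, X=0, Z=0) weight 1/630
  (Y=0, W=2, V=0, U=3, X=0, Z=1) weight 1/1260
  (Y=1, W=1, V=0, U=2, X=0, Z=0) weight 1/540
  (Y=2, W=0, V=0, U=2, X=0, Z=0) weight 1/540
  … 98 more
Group by W:
  weight(W=0) = 1/12
  weight(W=1) = 1/12
  weight(W=2) = 1/14
Total weight = 1/12 + 1/12 + 1/14 = 5/21
P(W=0 | obs) = 1/12 / 5/21 = 7/20
P(W=1 | obs) = 1/12 / 5/21 = 7/20
P(W=2 | obs) = 1/14 / 5/21 = 3/10

P(W = 0 | obs) = 7/20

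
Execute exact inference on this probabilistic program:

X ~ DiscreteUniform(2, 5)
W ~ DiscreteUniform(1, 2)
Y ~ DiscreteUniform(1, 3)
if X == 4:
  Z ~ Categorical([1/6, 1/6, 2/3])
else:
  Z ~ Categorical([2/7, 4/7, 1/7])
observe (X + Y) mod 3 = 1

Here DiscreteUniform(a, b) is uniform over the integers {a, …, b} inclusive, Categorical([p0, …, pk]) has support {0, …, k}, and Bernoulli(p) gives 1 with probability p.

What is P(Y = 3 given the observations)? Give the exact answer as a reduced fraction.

Enumerate traces; 24 have nonzero weight after conditioning:
  (X=2, W=1, Y=2, Z=0) weight 1/84
  (X=2, W=1, Y=2, Z=1) weight 1/42
  (X=2, W=1, Y=2, Z=2) weight 1/168
  (X=2, W=2, Y=2, Z=0) weight 1/84
  (X=2, W=2, Y=2, Z=1) weight 1/42
  (X=2, W=2, Y=2, Z=2) weight 1/168
  (X=3, W=1, Y=1, Z=0) weight 1/84
  (X=3, W=1, Y=1, Z=1) weight 1/42
  (X=4, W=1, Y=3, Z=0) weight 1/144
  … 15 more
Group by Y:
  weight(Y=1) = 1/12
  weight(Y=2) = 1/6
  weight(Y=3) = 1/12
Total weight = 1/12 + 1/6 + 1/12 = 1/3
P(Y=1 | obs) = 1/12 / 1/3 = 1/4
P(Y=2 | obs) = 1/6 / 1/3 = 1/2
P(Y=3 | obs) = 1/12 / 1/3 = 1/4

P(Y = 3 | obs) = 1/4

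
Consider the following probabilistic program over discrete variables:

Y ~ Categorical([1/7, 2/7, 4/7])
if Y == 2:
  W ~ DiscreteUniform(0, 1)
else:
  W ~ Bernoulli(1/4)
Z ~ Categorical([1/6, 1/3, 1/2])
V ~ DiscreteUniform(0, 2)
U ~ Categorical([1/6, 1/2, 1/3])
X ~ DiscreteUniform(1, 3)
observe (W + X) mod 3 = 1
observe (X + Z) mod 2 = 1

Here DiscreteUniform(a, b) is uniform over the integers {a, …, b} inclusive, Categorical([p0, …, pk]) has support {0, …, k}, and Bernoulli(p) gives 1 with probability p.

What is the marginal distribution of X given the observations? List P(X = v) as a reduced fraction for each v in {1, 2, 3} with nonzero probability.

Enumerate traces; 108 have nonzero weight after conditioning:
  (Y=0, W=0, Z=0, V=0, U=0, X=1) weight 1/3024
  (Y=0, W=0, Z=0, V=0, U=1, X=1) weight 1/1008
  (Y=0, W=0, Z=0, V=0, U=2, X=1) weight 1/1512
  (Y=0, W=0, Z=0, V=1, U=0, X=1) weight 1/3024
  (Y=0, W=0, Z=0, V=1, U=1, X=1) weight 1/1008
  (Y=0, W=0, Z=0, V=1, U=2, X=1) weight 1/1512
  (Y=0, W=0, Z=0, V=2, U=0, X=1) weight 1/3024
  (Y=0, W=0, Z=0, V=2, U=1, X=1) weight 1/1008
  (Y=0, W=1, Z=0, V=0, U=0, X=3) weight 1/9072
  … 99 more
Group by X:
  weight(X=1) = 17/126
  weight(X=3) = 11/126
Total weight = 17/126 + 11/126 = 2/9
P(X=1 | obs) = 17/126 / 2/9 = 17/28
P(X=3 | obs) = 11/126 / 2/9 = 11/28

P(X=1) = 17/28, P(X=3) = 11/28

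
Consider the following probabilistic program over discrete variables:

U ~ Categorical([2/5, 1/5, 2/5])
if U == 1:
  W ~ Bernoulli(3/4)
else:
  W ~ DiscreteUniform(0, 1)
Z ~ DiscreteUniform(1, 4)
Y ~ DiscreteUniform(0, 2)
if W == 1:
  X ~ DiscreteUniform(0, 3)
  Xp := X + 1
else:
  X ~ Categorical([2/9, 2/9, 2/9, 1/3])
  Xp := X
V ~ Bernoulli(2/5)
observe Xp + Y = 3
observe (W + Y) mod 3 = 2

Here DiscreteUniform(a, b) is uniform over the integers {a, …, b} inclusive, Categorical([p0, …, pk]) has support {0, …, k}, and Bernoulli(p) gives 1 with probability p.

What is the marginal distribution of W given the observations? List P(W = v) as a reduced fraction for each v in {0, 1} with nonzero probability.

Enumerate traces; 48 have nonzero weight after conditioning:
  (U=0, W=0, Z=1, Y=2, X=1, V=0) weight 1/450
  (U=0, W=0, Z=1, Y=2, X=1, V=1) weight 1/675
  (U=0, W=0, Z=2, Y=2, X=1, V=0) weight 1/450
  (U=0, W=0, Z=2, Y=2, X=1, V=1) weight 1/675
  (U=0, W=0, Z=3, Y=2, X=1, V=0) weight 1/450
  (U=0, W=0, Z=3, Y=2, X=1, V=1) weight 1/675
  (U=0, W=0, Z=4, Y=2, X=1, V=0) weight 1/450
  (U=0, W=0, Z=4, Y=2, X=1, V=1) weight 1/675
  (U=0, W=1, Z=1, Y=1, X=1, V=0) weight 1/400
  … 39 more
Group by W:
  weight(W=0) = 1/30
  weight(W=1) = 11/240
Total weight = 1/30 + 11/240 = 19/240
P(W=0 | obs) = 1/30 / 19/240 = 8/19
P(W=1 | obs) = 11/240 / 19/240 = 11/19

P(W=0) = 8/19, P(W=1) = 11/19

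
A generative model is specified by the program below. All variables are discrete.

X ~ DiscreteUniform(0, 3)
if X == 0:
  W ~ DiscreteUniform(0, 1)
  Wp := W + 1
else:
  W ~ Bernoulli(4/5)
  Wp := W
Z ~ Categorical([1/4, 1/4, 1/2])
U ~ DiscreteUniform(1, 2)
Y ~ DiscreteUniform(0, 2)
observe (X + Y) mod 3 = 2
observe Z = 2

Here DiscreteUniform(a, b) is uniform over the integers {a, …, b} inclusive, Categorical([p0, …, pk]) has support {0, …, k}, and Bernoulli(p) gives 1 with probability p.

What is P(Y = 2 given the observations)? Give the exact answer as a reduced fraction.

P(Y = 2 | obs) = 1/2

Enumerate traces; 16 have nonzero weight after conditioning:
  (X=0, W=0, Z=2, U=1, Y=2) weight 1/96
  (X=0, W=0, Z=2, U=2, Y=2) weight 1/96
  (X=0, W=1, Z=2, U=1, Y=2) weight 1/96
  (X=0, W=1, Z=2, U=2, Y=2) weight 1/96
  (X=1, W=0, Z=2, U=1, Y=1) weight 1/240
  (X=1, W=0, Z=2, U=2, Y=1) weight 1/240
  (X=1, W=1, Z=2, U=1, Y=1) weight 1/60
  (X=1, W=1, Z=2, U=2, Y=1) weight 1/60
  (X=2, W=0, Z=2, U=1, Y=0) weight 1/240
  … 7 more
Group by Y:
  weight(Y=0) = 1/24
  weight(Y=1) = 1/24
  weight(Y=2) = 1/12
Total weight = 1/24 + 1/24 + 1/12 = 1/6
P(Y=0 | obs) = 1/24 / 1/6 = 1/4
P(Y=1 | obs) = 1/24 / 1/6 = 1/4
P(Y=2 | obs) = 1/12 / 1/6 = 1/2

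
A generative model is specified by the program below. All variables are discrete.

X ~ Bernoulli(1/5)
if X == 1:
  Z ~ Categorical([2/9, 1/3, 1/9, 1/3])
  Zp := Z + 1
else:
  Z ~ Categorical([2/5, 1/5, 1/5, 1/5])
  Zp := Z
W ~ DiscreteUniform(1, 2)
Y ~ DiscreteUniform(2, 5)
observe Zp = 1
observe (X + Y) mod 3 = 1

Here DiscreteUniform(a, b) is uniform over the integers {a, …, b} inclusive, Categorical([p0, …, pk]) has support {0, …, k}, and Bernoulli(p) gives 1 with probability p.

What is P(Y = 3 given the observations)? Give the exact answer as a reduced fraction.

P(Y = 3 | obs) = 5/23

Enumerate traces; 4 have nonzero weight after conditioning:
  (X=0, Z=1, W=1, Y=4) weight 1/50
  (X=0, Z=1, W=2, Y=4) weight 1/50
  (X=1, Z=0, W=1, Y=3) weight 1/180
  (X=1, Z=0, W=2, Y=3) weight 1/180
Group by Y:
  weight(Y=3) = 1/90
  weight(Y=4) = 1/25
Total weight = 1/90 + 1/25 = 23/450
P(Y=3 | obs) = 1/90 / 23/450 = 5/23
P(Y=4 | obs) = 1/25 / 23/450 = 18/23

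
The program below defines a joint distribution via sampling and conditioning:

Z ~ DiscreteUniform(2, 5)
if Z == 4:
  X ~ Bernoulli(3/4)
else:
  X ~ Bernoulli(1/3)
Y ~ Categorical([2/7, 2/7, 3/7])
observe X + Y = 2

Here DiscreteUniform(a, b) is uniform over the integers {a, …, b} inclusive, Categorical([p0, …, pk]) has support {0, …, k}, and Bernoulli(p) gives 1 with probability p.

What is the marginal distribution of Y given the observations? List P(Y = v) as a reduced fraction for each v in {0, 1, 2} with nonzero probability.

P(Y=1) = 14/41, P(Y=2) = 27/41

Enumerate traces; 8 have nonzero weight after conditioning:
  (Z=2, X=0, Y=2) weight 1/14
  (Z=2, X=1, Y=1) weight 1/42
  (Z=3, X=0, Y=2) weight 1/14
  (Z=3, X=1, Y=1) weight 1/42
  (Z=4, X=0, Y=2) weight 3/112
  (Z=4, X=1, Y=1) weight 3/56
  (Z=5, X=0, Y=2) weight 1/14
  (Z=5, X=1, Y=1) weight 1/42
Group by Y:
  weight(Y=1) = 1/8
  weight(Y=2) = 27/112
Total weight = 1/8 + 27/112 = 41/112
P(Y=1 | obs) = 1/8 / 41/112 = 14/41
P(Y=2 | obs) = 27/112 / 41/112 = 27/41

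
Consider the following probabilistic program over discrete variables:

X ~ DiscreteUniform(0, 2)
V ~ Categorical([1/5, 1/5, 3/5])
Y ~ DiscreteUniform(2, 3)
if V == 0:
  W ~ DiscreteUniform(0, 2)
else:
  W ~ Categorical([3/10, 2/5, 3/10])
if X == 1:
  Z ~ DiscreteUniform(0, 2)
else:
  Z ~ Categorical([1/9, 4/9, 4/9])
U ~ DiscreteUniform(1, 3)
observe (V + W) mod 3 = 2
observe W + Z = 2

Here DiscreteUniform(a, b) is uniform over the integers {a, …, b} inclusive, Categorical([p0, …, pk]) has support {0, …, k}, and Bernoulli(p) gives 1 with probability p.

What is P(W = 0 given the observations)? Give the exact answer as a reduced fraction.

P(W = 0 | obs) = 297/479

Enumerate traces; 54 have nonzero weight after conditioning:
  (X=0, V=0, Y=2, W=2, Z=0, U=1) weight 1/2430
  (X=0, V=0, Y=2, W=2, Z=0, U=2) weight 1/2430
  (X=0, V=0, Y=2, W=2, Z=0, U=3) weight 1/2430
  (X=0, V=0, Y=3, W=2, Z=0, U=1) weight 1/2430
  (X=0, V=0, Y=3, W=2, Z=0, U=2) weight 1/2430
  (X=0, V=0, Y=3, W=2, Z=0, U=3) weight 1/2430
  (X=0, V=1, Y=2, W=1, Z=1, U=1) weight 4/2025
  (X=0, V=1, Y=2, W=1, Z=1, U=2) weight 4/2025
  (X=0, V=2, Y=2, W=0, Z=2, U=1) weight 1/225
  … 45 more
Group by W:
  weight(W=0) = 11/150
  weight(W=1) = 22/675
  weight(W=2) = 1/81
Total weight = 11/150 + 22/675 + 1/81 = 479/4050
P(W=0 | obs) = 11/150 / 479/4050 = 297/479
P(W=1 | obs) = 22/675 / 479/4050 = 132/479
P(W=2 | obs) = 1/81 / 479/4050 = 50/479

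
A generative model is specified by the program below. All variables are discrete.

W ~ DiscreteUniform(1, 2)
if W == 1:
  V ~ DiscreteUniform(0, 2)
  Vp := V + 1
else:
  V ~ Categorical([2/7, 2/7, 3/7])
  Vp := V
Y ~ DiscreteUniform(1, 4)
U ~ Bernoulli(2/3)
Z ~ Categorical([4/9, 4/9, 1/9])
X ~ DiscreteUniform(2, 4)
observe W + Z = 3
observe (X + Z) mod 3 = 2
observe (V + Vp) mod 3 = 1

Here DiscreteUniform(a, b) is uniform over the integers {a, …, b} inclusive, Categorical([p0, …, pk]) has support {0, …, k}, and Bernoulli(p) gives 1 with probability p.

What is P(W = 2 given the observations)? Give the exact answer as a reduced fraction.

P(W = 2 | obs) = 36/43

Enumerate traces; 16 have nonzero weight after conditioning:
  (W=1, V=0, Y=1, U=0, Z=2, X=3) weight 1/1944
  (W=1, V=0, Y=1, U=1, Z=2, X=3) weight 1/972
  (W=1, V=0, Y=2, U=0, Z=2, X=3) weight 1/1944
  (W=1, V=0, Y=2, U=1, Z=2, X=3) weight 1/972
  (W=1, V=0, Y=3, U=0, Z=2, X=3) weight 1/1944
  (W=1, V=0, Y=3, U=1, Z=2, X=3) weight 1/972
  (W=1, V=0, Y=4, U=0, Z=2, X=3) weight 1/1944
  (W=1, V=0, Y=4, U=1, Z=2, X=3) weight 1/972
  (W=2, V=2, Y=1, U=0, Z=1, X=4) weight 1/378
  … 7 more
Group by W:
  weight(W=1) = 1/162
  weight(W=2) = 2/63
Total weight = 1/162 + 2/63 = 43/1134
P(W=1 | obs) = 1/162 / 43/1134 = 7/43
P(W=2 | obs) = 2/63 / 43/1134 = 36/43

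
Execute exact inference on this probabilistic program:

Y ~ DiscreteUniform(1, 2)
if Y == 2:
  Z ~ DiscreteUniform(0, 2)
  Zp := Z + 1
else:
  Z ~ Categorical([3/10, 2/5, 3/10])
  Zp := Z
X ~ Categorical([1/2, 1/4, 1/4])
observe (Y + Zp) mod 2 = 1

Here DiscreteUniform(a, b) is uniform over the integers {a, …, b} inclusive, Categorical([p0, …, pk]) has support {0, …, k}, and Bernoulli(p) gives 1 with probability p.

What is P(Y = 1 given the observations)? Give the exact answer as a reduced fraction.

P(Y = 1 | obs) = 9/19

Enumerate traces; 12 have nonzero weight after conditioning:
  (Y=1, Z=0, X=0) weight 3/40
  (Y=1, Z=0, X=1) weight 3/80
  (Y=1, Z=0, X=2) weight 3/80
  (Y=1, Z=2, X=0) weight 3/40
  (Y=1, Z=2, X=1) weight 3/80
  (Y=1, Z=2, X=2) weight 3/80
  (Y=2, Z=0, X=0) weight 1/12
  (Y=2, Z=0, X=1) weight 1/24
  … 4 more
Group by Y:
  weight(Y=1) = 3/10
  weight(Y=2) = 1/3
Total weight = 3/10 + 1/3 = 19/30
P(Y=1 | obs) = 3/10 / 19/30 = 9/19
P(Y=2 | obs) = 1/3 / 19/30 = 10/19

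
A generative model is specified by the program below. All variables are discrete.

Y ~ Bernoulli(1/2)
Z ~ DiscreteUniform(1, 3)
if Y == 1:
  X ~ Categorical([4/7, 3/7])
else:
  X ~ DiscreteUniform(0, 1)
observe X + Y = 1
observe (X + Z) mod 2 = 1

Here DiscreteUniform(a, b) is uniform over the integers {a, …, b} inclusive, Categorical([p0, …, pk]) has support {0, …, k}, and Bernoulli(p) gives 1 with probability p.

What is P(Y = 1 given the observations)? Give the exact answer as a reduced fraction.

P(Y = 1 | obs) = 16/23

Enumerate traces; 3 have nonzero weight after conditioning:
  (Y=0, Z=2, X=1) weight 1/12
  (Y=1, Z=1, X=0) weight 2/21
  (Y=1, Z=3, X=0) weight 2/21
Group by Y:
  weight(Y=0) = 1/12
  weight(Y=1) = 4/21
Total weight = 1/12 + 4/21 = 23/84
P(Y=0 | obs) = 1/12 / 23/84 = 7/23
P(Y=1 | obs) = 4/21 / 23/84 = 16/23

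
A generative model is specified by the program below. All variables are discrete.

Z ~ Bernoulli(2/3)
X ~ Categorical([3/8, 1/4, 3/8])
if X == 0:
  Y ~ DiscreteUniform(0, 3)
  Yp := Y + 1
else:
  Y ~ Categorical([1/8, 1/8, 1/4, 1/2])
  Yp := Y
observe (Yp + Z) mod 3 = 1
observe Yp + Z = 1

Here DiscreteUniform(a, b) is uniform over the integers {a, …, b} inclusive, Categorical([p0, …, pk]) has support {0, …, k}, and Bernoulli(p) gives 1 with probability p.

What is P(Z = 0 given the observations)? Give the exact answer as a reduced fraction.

Enumerate traces; 5 have nonzero weight after conditioning:
  (Z=0, X=0, Y=0) weight 1/32
  (Z=0, X=1, Y=1) weight 1/96
  (Z=0, X=2, Y=1) weight 1/64
  (Z=1, X=1, Y=0) weight 1/48
  (Z=1, X=2, Y=0) weight 1/32
Group by Z:
  weight(Z=0) = 11/192
  weight(Z=1) = 5/96
Total weight = 11/192 + 5/96 = 7/64
P(Z=0 | obs) = 11/192 / 7/64 = 11/21
P(Z=1 | obs) = 5/96 / 7/64 = 10/21

P(Z = 0 | obs) = 11/21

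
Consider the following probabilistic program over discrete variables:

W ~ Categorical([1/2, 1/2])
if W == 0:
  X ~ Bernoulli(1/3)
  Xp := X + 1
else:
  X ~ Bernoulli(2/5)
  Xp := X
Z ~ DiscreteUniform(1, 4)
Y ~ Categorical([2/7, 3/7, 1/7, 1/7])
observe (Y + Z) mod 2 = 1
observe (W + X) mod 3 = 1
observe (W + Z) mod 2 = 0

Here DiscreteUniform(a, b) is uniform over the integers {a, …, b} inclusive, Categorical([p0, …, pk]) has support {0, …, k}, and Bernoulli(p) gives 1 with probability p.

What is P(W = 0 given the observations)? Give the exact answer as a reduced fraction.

P(W = 0 | obs) = 20/47

Enumerate traces; 8 have nonzero weight after conditioning:
  (W=0, X=1, Z=2, Y=1) weight 1/56
  (W=0, X=1, Z=2, Y=3) weight 1/168
  (W=0, X=1, Z=4, Y=1) weight 1/56
  (W=0, X=1, Z=4, Y=3) weight 1/168
  (W=1, X=0, Z=1, Y=0) weight 3/140
  (W=1, X=0, Z=1, Y=2) weight 3/280
  (W=1, X=0, Z=3, Y=0) weight 3/140
  (W=1, X=0, Z=3, Y=2) weight 3/280
Group by W:
  weight(W=0) = 1/21
  weight(W=1) = 9/140
Total weight = 1/21 + 9/140 = 47/420
P(W=0 | obs) = 1/21 / 47/420 = 20/47
P(W=1 | obs) = 9/140 / 47/420 = 27/47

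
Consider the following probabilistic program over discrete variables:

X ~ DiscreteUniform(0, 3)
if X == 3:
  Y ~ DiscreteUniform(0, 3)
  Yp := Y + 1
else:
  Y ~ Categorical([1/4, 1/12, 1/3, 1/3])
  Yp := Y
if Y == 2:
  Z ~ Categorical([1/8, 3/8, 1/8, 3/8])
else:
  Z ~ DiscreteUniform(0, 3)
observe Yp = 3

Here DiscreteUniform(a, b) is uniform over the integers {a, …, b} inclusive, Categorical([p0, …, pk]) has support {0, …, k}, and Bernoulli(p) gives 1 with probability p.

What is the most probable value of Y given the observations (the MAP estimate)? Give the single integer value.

Enumerate traces; 16 have nonzero weight after conditioning:
  (X=0, Y=3, Z=0) weight 1/48
  (X=0, Y=3, Z=1) weight 1/48
  (X=0, Y=3, Z=2) weight 1/48
  (X=0, Y=3, Z=3) weight 1/48
  (X=1, Y=3, Z=0) weight 1/48
  (X=1, Y=3, Z=1) weight 1/48
  (X=1, Y=3, Z=2) weight 1/48
  (X=1, Y=3, Z=3) weight 1/48
  (X=3, Y=2, Z=0) weight 1/128
  … 7 more
Group by Y:
  weight(Y=2) = 1/16
  weight(Y=3) = 1/4
Total weight = 1/16 + 1/4 = 5/16
P(Y=2 | obs) = 1/16 / 5/16 = 1/5
P(Y=3 | obs) = 1/4 / 5/16 = 4/5
argmax = 3

argmax_v P(Y = v | obs) = 3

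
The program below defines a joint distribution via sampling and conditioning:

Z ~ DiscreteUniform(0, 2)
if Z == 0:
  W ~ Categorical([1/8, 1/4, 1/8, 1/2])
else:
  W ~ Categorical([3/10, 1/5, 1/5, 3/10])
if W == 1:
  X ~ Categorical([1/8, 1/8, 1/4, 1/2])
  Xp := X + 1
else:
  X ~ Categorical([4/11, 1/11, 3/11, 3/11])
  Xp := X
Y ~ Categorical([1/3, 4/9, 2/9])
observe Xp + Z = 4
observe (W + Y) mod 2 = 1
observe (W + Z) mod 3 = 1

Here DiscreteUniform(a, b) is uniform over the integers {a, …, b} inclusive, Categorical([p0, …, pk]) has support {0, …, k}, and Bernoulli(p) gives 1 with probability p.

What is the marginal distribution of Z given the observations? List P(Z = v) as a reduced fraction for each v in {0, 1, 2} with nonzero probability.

P(Z=0) = 55/139, P(Z=1) = 324/695, P(Z=2) = 96/695

Enumerate traces; 6 have nonzero weight after conditioning:
  (Z=0, W=1, X=3, Y=0) weight 1/72
  (Z=0, W=1, X=3, Y=2) weight 1/108
  (Z=1, W=0, X=3, Y=1) weight 2/165
  (Z=1, W=3, X=3, Y=0) weight 1/110
  (Z=1, W=3, X=3, Y=2) weight 1/165
  (Z=2, W=2, X=2, Y=1) weight 4/495
Group by Z:
  weight(Z=0) = 5/216
  weight(Z=1) = 3/110
  weight(Z=2) = 4/495
Total weight = 5/216 + 3/110 + 4/495 = 139/2376
P(Z=0 | obs) = 5/216 / 139/2376 = 55/139
P(Z=1 | obs) = 3/110 / 139/2376 = 324/695
P(Z=2 | obs) = 4/495 / 139/2376 = 96/695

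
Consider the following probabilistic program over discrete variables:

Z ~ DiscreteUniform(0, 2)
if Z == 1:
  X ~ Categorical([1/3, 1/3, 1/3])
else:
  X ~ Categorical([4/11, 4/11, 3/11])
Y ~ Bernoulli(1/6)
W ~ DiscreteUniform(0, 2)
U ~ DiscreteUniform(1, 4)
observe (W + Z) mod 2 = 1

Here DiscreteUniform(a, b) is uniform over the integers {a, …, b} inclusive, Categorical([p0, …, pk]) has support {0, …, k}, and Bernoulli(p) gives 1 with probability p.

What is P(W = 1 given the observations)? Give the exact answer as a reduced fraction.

Enumerate traces; 96 have nonzero weight after conditioning:
  (Z=0, X=0, Y=0, W=1, U=1) weight 5/594
  (Z=0, X=0, Y=0, W=1, U=2) weight 5/594
  (Z=0, X=0, Y=0, W=1, U=3) weight 5/594
  (Z=0, X=0, Y=0, W=1, U=4) weight 5/594
  (Z=0, X=0, Y=1, W=1, U=1) weight 1/594
  (Z=0, X=0, Y=1, W=1, U=2) weight 1/594
  (Z=0, X=0, Y=1, W=1, U=3) weight 1/594
  (Z=0, X=0, Y=1, W=1, U=4) weight 1/594
  (Z=1, X=0, Y=0, W=0, U=1) weight 5/648
  (Z=1, X=0, Y=0, W=2, U=1) weight 5/648
  … 86 more
Group by W:
  weight(W=0) = 1/9
  weight(W=1) = 2/9
  weight(W=2) = 1/9
Total weight = 1/9 + 2/9 + 1/9 = 4/9
P(W=0 | obs) = 1/9 / 4/9 = 1/4
P(W=1 | obs) = 2/9 / 4/9 = 1/2
P(W=2 | obs) = 1/9 / 4/9 = 1/4

P(W = 1 | obs) = 1/2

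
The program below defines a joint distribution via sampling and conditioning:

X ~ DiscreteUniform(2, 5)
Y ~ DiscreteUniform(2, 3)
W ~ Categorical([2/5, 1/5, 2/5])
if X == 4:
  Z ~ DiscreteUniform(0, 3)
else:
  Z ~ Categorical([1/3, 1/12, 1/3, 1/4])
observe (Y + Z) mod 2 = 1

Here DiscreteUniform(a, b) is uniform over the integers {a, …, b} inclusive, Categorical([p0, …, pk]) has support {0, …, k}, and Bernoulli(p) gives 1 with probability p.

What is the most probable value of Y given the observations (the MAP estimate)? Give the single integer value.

Enumerate traces; 48 have nonzero weight after conditioning:
  (X=2, Y=2, W=0, Z=1) weight 1/240
  (X=2, Y=2, W=0, Z=3) weight 1/80
  (X=2, Y=2, W=1, Z=1) weight 1/480
  (X=2, Y=2, W=1, Z=3) weight 1/160
  (X=2, Y=2, W=2, Z=1) weight 1/240
  (X=2, Y=2, W=2, Z=3) weight 1/80
  (X=2, Y=3, W=0, Z=0) weight 1/60
  (X=2, Y=3, W=0, Z=2) weight 1/60
  … 40 more
Group by Y:
  weight(Y=2) = 3/16
  weight(Y=3) = 5/16
Total weight = 3/16 + 5/16 = 1/2
P(Y=2 | obs) = 3/16 / 1/2 = 3/8
P(Y=3 | obs) = 5/16 / 1/2 = 5/8
argmax = 3

argmax_v P(Y = v | obs) = 3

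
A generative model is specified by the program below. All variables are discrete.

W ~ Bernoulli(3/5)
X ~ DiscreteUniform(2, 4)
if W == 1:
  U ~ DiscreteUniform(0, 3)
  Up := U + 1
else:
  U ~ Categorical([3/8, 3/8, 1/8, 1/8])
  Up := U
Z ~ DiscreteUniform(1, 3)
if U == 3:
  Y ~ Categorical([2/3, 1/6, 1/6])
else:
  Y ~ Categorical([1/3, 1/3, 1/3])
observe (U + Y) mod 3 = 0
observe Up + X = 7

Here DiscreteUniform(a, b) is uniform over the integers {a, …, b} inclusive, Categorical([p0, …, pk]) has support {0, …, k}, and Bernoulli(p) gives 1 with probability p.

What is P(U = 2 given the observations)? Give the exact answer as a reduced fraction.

P(U = 2 | obs) = 3/11

Enumerate traces; 9 have nonzero weight after conditioning:
  (W=0, X=4, U=3, Z=1, Y=0) weight 1/270
  (W=0, X=4, U=3, Z=2, Y=0) weight 1/270
  (W=0, X=4, U=3, Z=3, Y=0) weight 1/270
  (W=1, X=3, U=3, Z=1, Y=0) weight 1/90
  (W=1, X=3, U=3, Z=2, Y=0) weight 1/90
  (W=1, X=3, U=3, Z=3, Y=0) weight 1/90
  (W=1, X=4, U=2, Z=1, Y=1) weight 1/180
  (W=1, X=4, U=2, Z=2, Y=1) weight 1/180
  … 1 more
Group by U:
  weight(U=2) = 1/60
  weight(U=3) = 2/45
Total weight = 1/60 + 2/45 = 11/180
P(U=2 | obs) = 1/60 / 11/180 = 3/11
P(U=3 | obs) = 2/45 / 11/180 = 8/11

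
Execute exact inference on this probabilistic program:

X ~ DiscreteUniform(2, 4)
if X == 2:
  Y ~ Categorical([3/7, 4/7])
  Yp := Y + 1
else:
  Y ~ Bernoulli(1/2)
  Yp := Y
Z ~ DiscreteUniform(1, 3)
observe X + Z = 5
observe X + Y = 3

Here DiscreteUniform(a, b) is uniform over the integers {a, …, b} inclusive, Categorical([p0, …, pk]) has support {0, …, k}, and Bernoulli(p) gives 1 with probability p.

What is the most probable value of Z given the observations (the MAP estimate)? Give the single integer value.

argmax_v P(Z = v | obs) = 3

Enumerate traces; 2 have nonzero weight after conditioning:
  (X=2, Y=1, Z=3) weight 4/63
  (X=3, Y=0, Z=2) weight 1/18
Group by Z:
  weight(Z=2) = 1/18
  weight(Z=3) = 4/63
Total weight = 1/18 + 4/63 = 5/42
P(Z=2 | obs) = 1/18 / 5/42 = 7/15
P(Z=3 | obs) = 4/63 / 5/42 = 8/15
argmax = 3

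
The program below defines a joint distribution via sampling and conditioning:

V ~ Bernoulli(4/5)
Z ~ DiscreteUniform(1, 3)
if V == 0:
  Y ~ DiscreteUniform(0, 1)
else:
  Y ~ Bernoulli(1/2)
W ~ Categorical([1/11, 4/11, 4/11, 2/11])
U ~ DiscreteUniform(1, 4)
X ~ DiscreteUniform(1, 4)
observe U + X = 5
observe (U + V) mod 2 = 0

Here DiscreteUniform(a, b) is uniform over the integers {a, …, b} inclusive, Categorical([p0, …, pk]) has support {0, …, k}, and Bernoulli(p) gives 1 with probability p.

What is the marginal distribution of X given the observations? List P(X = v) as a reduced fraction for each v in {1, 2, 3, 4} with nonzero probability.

Enumerate traces; 96 have nonzero weight after conditioning:
  (V=0, Z=1, Y=0, W=0, U=2, X=3) weight 1/5280
  (V=0, Z=1, Y=0, W=0, U=4, X=1) weight 1/5280
  (V=0, Z=1, Y=0, W=1, U=2, X=3) weight 1/1320
  (V=0, Z=1, Y=0, W=1, U=4, X=1) weight 1/1320
  (V=0, Z=1, Y=0, W=2, U=2, X=3) weight 1/1320
  (V=0, Z=1, Y=0, W=2, U=4, X=1) weight 1/1320
  (V=0, Z=1, Y=0, W=3, U=2, X=3) weight 1/2640
  (V=0, Z=1, Y=0, W=3, U=4, X=1) weight 1/2640
  (V=1, Z=1, Y=0, W=0, U=1, X=4) weight 1/1320
  (V=1, Z=1, Y=0, W=0, U=3, X=2) weight 1/1320
  … 86 more
Group by X:
  weight(X=1) = 1/80
  weight(X=2) = 1/20
  weight(X=3) = 1/80
  weight(X=4) = 1/20
Total weight = 1/80 + 1/20 + 1/80 + 1/20 = 1/8
P(X=1 | obs) = 1/80 / 1/8 = 1/10
P(X=2 | obs) = 1/20 / 1/8 = 2/5
P(X=3 | obs) = 1/80 / 1/8 = 1/10
P(X=4 | obs) = 1/20 / 1/8 = 2/5

P(X=1) = 1/10, P(X=2) = 2/5, P(X=3) = 1/10, P(X=4) = 2/5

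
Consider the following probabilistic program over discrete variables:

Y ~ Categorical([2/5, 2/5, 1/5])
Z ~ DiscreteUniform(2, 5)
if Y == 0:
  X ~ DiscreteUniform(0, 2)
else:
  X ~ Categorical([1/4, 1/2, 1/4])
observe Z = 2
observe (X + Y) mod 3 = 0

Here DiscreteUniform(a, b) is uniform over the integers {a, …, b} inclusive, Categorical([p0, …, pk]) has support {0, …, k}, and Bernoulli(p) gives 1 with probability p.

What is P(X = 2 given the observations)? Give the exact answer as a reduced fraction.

P(X = 2 | obs) = 3/10

Enumerate traces; 3 have nonzero weight after conditioning:
  (Y=0, Z=2, X=0) weight 1/30
  (Y=1, Z=2, X=2) weight 1/40
  (Y=2, Z=2, X=1) weight 1/40
Group by X:
  weight(X=0) = 1/30
  weight(X=1) = 1/40
  weight(X=2) = 1/40
Total weight = 1/30 + 1/40 + 1/40 = 1/12
P(X=0 | obs) = 1/30 / 1/12 = 2/5
P(X=1 | obs) = 1/40 / 1/12 = 3/10
P(X=2 | obs) = 1/40 / 1/12 = 3/10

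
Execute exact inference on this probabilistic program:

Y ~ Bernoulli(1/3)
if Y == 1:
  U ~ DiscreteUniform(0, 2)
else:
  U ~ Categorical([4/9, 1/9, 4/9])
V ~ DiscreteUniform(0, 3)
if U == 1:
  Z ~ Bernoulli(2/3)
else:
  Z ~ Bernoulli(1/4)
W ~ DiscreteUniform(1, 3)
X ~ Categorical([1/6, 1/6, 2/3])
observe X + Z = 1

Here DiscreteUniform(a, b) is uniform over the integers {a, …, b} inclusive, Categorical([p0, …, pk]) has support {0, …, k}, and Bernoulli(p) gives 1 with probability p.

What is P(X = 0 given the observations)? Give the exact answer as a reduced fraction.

Enumerate traces; 144 have nonzero weight after conditioning:
  (Y=0, U=0, V=0, Z=0, W=1, X=1) weight 1/324
  (Y=0, U=0, V=0, Z=0, W=2, X=1) weight 1/324
  (Y=0, U=0, V=0, Z=0, W=3, X=1) weight 1/324
  (Y=0, U=0, V=0, Z=1, W=1, X=0) weight 1/972
  (Y=0, U=0, V=0, Z=1, W=2, X=0) weight 1/972
  (Y=0, U=0, V=0, Z=1, W=3, X=0) weight 1/972
  (Y=0, U=0, V=1, Z=0, W=1, X=1) weight 1/324
  (Y=0, U=0, V=1, Z=0, W=2, X=1) weight 1/324
  … 136 more
Group by X:
  weight(X=0) = 53/972
  weight(X=1) = 109/972
Total weight = 53/972 + 109/972 = 1/6
P(X=0 | obs) = 53/972 / 1/6 = 53/162
P(X=1 | obs) = 109/972 / 1/6 = 109/162

P(X = 0 | obs) = 53/162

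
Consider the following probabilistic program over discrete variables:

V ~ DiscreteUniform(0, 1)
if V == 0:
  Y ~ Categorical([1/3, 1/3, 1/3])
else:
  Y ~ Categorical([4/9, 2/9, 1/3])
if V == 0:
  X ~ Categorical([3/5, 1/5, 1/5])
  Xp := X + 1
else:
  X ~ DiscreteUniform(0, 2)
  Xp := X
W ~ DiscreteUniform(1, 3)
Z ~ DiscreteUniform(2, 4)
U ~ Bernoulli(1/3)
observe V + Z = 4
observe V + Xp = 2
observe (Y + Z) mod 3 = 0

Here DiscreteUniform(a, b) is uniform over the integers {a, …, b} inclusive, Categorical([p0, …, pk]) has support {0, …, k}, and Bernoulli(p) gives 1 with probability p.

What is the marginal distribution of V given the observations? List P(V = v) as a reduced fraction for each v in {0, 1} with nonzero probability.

Enumerate traces; 12 have nonzero weight after conditioning:
  (V=0, Y=2, X=1, W=1, Z=4, U=0) weight 1/405
  (V=0, Y=2, X=1, W=1, Z=4, U=1) weight 1/810
  (V=0, Y=2, X=1, W=2, Z=4, U=0) weight 1/405
  (V=0, Y=2, X=1, W=2, Z=4, U=1) weight 1/810
  (V=0, Y=2, X=1, W=3, Z=4, U=0) weight 1/405
  (V=0, Y=2, X=1, W=3, Z=4, U=1) weight 1/810
  (V=1, Y=0, X=1, W=1, Z=3, U=0) weight 4/729
  (V=1, Y=0, X=1, W=1, Z=3, U=1) weight 2/729
  … 4 more
Group by V:
  weight(V=0) = 1/90
  weight(V=1) = 2/81
Total weight = 1/90 + 2/81 = 29/810
P(V=0 | obs) = 1/90 / 29/810 = 9/29
P(V=1 | obs) = 2/81 / 29/810 = 20/29

P(V=0) = 9/29, P(V=1) = 20/29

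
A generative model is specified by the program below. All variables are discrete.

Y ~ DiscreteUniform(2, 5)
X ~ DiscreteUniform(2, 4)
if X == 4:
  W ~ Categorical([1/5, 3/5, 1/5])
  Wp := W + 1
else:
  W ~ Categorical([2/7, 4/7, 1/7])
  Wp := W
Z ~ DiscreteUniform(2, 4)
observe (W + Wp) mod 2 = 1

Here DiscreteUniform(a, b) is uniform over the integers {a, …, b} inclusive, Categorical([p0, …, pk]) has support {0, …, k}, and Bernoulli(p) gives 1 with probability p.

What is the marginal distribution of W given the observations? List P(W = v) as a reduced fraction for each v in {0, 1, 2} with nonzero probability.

P(W=0) = 1/5, P(W=1) = 3/5, P(W=2) = 1/5

Enumerate traces; 36 have nonzero weight after conditioning:
  (Y=2, X=4, W=0, Z=2) weight 1/180
  (Y=2, X=4, W=0, Z=3) weight 1/180
  (Y=2, X=4, W=0, Z=4) weight 1/180
  (Y=2, X=4, W=1, Z=2) weight 1/60
  (Y=2, X=4, W=1, Z=3) weight 1/60
  (Y=2, X=4, W=1, Z=4) weight 1/60
  (Y=2, X=4, W=2, Z=2) weight 1/180
  (Y=2, X=4, W=2, Z=3) weight 1/180
  … 28 more
Group by W:
  weight(W=0) = 1/15
  weight(W=1) = 1/5
  weight(W=2) = 1/15
Total weight = 1/15 + 1/5 + 1/15 = 1/3
P(W=0 | obs) = 1/15 / 1/3 = 1/5
P(W=1 | obs) = 1/5 / 1/3 = 3/5
P(W=2 | obs) = 1/15 / 1/3 = 1/5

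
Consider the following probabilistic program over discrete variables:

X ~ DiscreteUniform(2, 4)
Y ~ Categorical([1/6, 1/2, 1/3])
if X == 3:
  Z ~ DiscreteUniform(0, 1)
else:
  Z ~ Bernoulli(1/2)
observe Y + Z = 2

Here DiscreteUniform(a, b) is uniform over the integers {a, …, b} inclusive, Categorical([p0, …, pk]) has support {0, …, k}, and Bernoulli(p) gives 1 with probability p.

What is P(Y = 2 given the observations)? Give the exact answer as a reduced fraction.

Enumerate traces; 6 have nonzero weight after conditioning:
  (X=2, Y=1, Z=1) weight 1/12
  (X=2, Y=2, Z=0) weight 1/18
  (X=3, Y=1, Z=1) weight 1/12
  (X=3, Y=2, Z=0) weight 1/18
  (X=4, Y=1, Z=1) weight 1/12
  (X=4, Y=2, Z=0) weight 1/18
Group by Y:
  weight(Y=1) = 1/4
  weight(Y=2) = 1/6
Total weight = 1/4 + 1/6 = 5/12
P(Y=1 | obs) = 1/4 / 5/12 = 3/5
P(Y=2 | obs) = 1/6 / 5/12 = 2/5

P(Y = 2 | obs) = 2/5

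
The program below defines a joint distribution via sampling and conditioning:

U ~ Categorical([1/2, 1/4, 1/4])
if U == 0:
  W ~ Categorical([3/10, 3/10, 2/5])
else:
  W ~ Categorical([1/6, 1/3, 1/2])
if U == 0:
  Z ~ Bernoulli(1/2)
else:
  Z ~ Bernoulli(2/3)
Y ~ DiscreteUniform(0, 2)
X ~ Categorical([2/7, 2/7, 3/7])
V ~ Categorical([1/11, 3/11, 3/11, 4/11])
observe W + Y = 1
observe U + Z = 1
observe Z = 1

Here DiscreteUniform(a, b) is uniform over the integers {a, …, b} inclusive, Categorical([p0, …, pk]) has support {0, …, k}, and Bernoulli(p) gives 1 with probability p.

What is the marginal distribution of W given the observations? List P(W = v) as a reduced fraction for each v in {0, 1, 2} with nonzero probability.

P(W=0) = 1/2, P(W=1) = 1/2

Enumerate traces; 24 have nonzero weight after conditioning:
  (U=0, W=0, Z=1, Y=1, X=0, V=0) weight 1/1540
  (U=0, W=0, Z=1, Y=1, X=0, V=1) weight 3/1540
  (U=0, W=0, Z=1, Y=1, X=0, V=2) weight 3/1540
  (U=0, W=0, Z=1, Y=1, X=0, V=3) weight 1/385
  (U=0, W=0, Z=1, Y=1, X=1, V=0) weight 1/1540
  (U=0, W=0, Z=1, Y=1, X=1, V=1) weight 3/1540
  (U=0, W=0, Z=1, Y=1, X=1, V=2) weight 3/1540
  (U=0, W=0, Z=1, Y=1, X=1, V=3) weight 1/385
  (U=0, W=1, Z=1, Y=0, X=0, V=0) weight 1/1540
  … 15 more
Group by W:
  weight(W=0) = 1/40
  weight(W=1) = 1/40
Total weight = 1/40 + 1/40 = 1/20
P(W=0 | obs) = 1/40 / 1/20 = 1/2
P(W=1 | obs) = 1/40 / 1/20 = 1/2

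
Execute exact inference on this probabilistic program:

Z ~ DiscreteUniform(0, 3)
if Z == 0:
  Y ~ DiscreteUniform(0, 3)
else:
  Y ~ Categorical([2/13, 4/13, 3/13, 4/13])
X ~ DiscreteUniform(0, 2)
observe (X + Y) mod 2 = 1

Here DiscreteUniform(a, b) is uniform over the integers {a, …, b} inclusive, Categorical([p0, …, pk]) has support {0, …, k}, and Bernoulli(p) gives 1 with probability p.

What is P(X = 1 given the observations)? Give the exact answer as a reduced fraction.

P(X = 1 | obs) = 43/165

Enumerate traces; 24 have nonzero weight after conditioning:
  (Z=0, Y=0, X=1) weight 1/48
  (Z=0, Y=1, X=0) weight 1/48
  (Z=0, Y=1, X=2) weight 1/48
  (Z=0, Y=2, X=1) weight 1/48
  (Z=0, Y=3, X=0) weight 1/48
  (Z=0, Y=3, X=2) weight 1/48
  (Z=1, Y=0, X=1) weight 1/78
  (Z=1, Y=1, X=0) weight 1/39
  … 16 more
Group by X:
  weight(X=0) = 61/312
  weight(X=1) = 43/312
  weight(X=2) = 61/312
Total weight = 61/312 + 43/312 + 61/312 = 55/104
P(X=0 | obs) = 61/312 / 55/104 = 61/165
P(X=1 | obs) = 43/312 / 55/104 = 43/165
P(X=2 | obs) = 61/312 / 55/104 = 61/165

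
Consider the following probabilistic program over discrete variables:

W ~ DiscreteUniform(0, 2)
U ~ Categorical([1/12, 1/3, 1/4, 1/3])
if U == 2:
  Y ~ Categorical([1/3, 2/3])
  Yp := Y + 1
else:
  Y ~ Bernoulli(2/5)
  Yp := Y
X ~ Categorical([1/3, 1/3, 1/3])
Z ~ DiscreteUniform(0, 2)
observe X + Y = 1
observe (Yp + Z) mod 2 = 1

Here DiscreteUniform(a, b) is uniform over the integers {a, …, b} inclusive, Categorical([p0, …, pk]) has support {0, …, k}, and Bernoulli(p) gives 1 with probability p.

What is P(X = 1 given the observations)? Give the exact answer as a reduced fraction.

Enumerate traces; 36 have nonzero weight after conditioning:
  (W=0, U=0, Y=0, X=1, Z=1) weight 1/540
  (W=0, U=0, Y=1, X=0, Z=0) weight 1/810
  (W=0, U=0, Y=1, X=0, Z=2) weight 1/810
  (W=0, U=1, Y=0, X=1, Z=1) weight 1/135
  (W=0, U=1, Y=1, X=0, Z=0) weight 2/405
  (W=0, U=1, Y=1, X=0, Z=2) weight 2/405
  (W=0, U=2, Y=0, X=1, Z=0) weight 1/324
  (W=0, U=2, Y=0, X=1, Z=2) weight 1/324
  … 28 more
Group by X:
  weight(X=0) = 23/270
  weight(X=1) = 37/540
Total weight = 23/270 + 37/540 = 83/540
P(X=0 | obs) = 23/270 / 83/540 = 46/83
P(X=1 | obs) = 37/540 / 83/540 = 37/83

P(X = 1 | obs) = 37/83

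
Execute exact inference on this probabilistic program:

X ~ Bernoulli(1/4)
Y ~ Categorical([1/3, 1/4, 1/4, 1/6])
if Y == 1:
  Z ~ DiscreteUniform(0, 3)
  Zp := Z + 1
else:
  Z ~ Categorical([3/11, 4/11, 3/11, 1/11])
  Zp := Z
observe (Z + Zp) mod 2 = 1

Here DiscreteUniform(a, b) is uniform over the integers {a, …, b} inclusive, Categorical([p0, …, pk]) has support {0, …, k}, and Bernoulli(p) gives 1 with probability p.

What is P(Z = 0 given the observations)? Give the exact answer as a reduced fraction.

Enumerate traces; 8 have nonzero weight after conditioning:
  (X=0, Y=1, Z=0) weight 3/64
  (X=0, Y=1, Z=1) weight 3/64
  (X=0, Y=1, Z=2) weight 3/64
  (X=0, Y=1, Z=3) weight 3/64
  (X=1, Y=1, Z=0) weight 1/64
  (X=1, Y=1, Z=1) weight 1/64
  (X=1, Y=1, Z=2) weight 1/64
  (X=1, Y=1, Z=3) weight 1/64
Group by Z:
  weight(Z=0) = 1/16
  weight(Z=1) = 1/16
  weight(Z=2) = 1/16
  weight(Z=3) = 1/16
Total weight = 1/16 + 1/16 + 1/16 + 1/16 = 1/4
P(Z=0 | obs) = 1/16 / 1/4 = 1/4
P(Z=1 | obs) = 1/16 / 1/4 = 1/4
P(Z=2 | obs) = 1/16 / 1/4 = 1/4
P(Z=3 | obs) = 1/16 / 1/4 = 1/4

P(Z = 0 | obs) = 1/4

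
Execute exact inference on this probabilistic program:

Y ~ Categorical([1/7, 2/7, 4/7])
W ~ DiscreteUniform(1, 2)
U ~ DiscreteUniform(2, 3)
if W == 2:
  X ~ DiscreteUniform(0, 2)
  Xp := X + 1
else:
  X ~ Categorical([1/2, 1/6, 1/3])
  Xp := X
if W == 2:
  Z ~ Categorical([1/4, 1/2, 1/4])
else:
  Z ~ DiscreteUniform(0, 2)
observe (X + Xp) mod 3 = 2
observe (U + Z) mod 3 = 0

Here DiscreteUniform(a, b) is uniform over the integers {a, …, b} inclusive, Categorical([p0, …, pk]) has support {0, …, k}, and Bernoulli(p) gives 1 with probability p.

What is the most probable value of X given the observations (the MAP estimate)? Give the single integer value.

Enumerate traces; 12 have nonzero weight after conditioning:
  (Y=0, W=1, U=2, X=1, Z=1) weight 1/504
  (Y=0, W=1, U=3, X=1, Z=0) weight 1/504
  (Y=0, W=2, U=2, X=2, Z=1) weight 1/168
  (Y=0, W=2, U=3, X=2, Z=0) weight 1/336
  (Y=1, W=1, U=2, X=1, Z=1) weight 1/252
  (Y=1, W=1, U=3, X=1, Z=0) weight 1/252
  (Y=1, W=2, U=2, X=2, Z=1) weight 1/84
  (Y=1, W=2, U=3, X=2, Z=0) weight 1/168
  … 4 more
Group by X:
  weight(X=1) = 1/36
  weight(X=2) = 1/16
Total weight = 1/36 + 1/16 = 13/144
P(X=1 | obs) = 1/36 / 13/144 = 4/13
P(X=2 | obs) = 1/16 / 13/144 = 9/13
argmax = 2

argmax_v P(X = v | obs) = 2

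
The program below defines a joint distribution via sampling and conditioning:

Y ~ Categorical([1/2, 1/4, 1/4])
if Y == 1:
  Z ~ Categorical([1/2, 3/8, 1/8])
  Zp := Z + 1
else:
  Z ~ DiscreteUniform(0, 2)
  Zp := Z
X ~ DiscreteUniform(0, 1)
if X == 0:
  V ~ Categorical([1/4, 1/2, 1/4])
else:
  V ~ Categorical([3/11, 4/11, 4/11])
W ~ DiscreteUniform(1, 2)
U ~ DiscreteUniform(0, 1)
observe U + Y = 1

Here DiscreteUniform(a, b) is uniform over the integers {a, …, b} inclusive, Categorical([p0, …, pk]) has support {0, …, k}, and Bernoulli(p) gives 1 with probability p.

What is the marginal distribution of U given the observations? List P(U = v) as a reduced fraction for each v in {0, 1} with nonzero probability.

P(U=0) = 1/3, P(U=1) = 2/3

Enumerate traces; 72 have nonzero weight after conditioning:
  (Y=0, Z=0, X=0, V=0, W=1, U=1) weight 1/192
  (Y=0, Z=0, X=0, V=0, W=2, U=1) weight 1/192
  (Y=0, Z=0, X=0, V=1, W=1, U=1) weight 1/96
  (Y=0, Z=0, X=0, V=1, W=2, U=1) weight 1/96
  (Y=0, Z=0, X=0, V=2, W=1, U=1) weight 1/192
  (Y=0, Z=0, X=0, V=2, W=2, U=1) weight 1/192
  (Y=0, Z=0, X=1, V=0, W=1, U=1) weight 1/176
  (Y=0, Z=0, X=1, V=0, W=2, U=1) weight 1/176
  (Y=1, Z=0, X=0, V=0, W=1, U=0) weight 1/256
  … 63 more
Group by U:
  weight(U=0) = 1/8
  weight(U=1) = 1/4
Total weight = 1/8 + 1/4 = 3/8
P(U=0 | obs) = 1/8 / 3/8 = 1/3
P(U=1 | obs) = 1/4 / 3/8 = 2/3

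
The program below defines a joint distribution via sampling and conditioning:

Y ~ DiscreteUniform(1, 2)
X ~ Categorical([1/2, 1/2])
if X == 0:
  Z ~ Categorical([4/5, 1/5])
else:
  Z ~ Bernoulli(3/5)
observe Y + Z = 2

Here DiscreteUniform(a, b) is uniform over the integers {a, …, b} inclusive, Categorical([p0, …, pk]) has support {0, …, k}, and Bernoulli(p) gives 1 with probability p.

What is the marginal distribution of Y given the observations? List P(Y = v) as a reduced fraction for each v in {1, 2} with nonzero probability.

Enumerate traces; 4 have nonzero weight after conditioning:
  (Y=1, X=0, Z=1) weight 1/20
  (Y=1, X=1, Z=1) weight 3/20
  (Y=2, X=0, Z=0) weight 1/5
  (Y=2, X=1, Z=0) weight 1/10
Group by Y:
  weight(Y=1) = 1/5
  weight(Y=2) = 3/10
Total weight = 1/5 + 3/10 = 1/2
P(Y=1 | obs) = 1/5 / 1/2 = 2/5
P(Y=2 | obs) = 3/10 / 1/2 = 3/5

P(Y=1) = 2/5, P(Y=2) = 3/5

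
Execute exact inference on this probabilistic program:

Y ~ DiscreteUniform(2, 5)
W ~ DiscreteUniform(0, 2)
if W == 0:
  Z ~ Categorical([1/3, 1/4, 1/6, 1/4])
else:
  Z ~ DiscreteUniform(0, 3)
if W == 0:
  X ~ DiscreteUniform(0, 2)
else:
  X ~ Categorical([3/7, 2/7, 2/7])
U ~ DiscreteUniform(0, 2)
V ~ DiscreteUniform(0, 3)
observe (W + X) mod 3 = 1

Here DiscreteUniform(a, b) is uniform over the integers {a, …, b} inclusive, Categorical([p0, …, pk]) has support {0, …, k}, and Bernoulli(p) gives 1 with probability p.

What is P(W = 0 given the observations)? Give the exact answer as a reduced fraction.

Enumerate traces; 576 have nonzero weight after conditioning:
  (Y=2, W=0, Z=0, X=1, U=0, V=0) weight 1/1296
  (Y=2, W=0, Z=0, X=1, U=0, V=1) weight 1/1296
  (Y=2, W=0, Z=0, X=1, U=0, V=2) weight 1/1296
  (Y=2, W=0, Z=0, X=1, U=0, V=3) weight 1/1296
  (Y=2, W=0, Z=0, X=1, U=1, V=0) weight 1/1296
  (Y=2, W=0, Z=0, X=1, U=1, V=1) weight 1/1296
  (Y=2, W=0, Z=0, X=1, U=1, V=2) weight 1/1296
  (Y=2, W=0, Z=0, X=1, U=1, V=3) weight 1/1296
  (Y=2, W=1, Z=0, X=0, U=0, V=0) weight 1/1344
  (Y=2, W=2, Z=0, X=2, U=0, V=0) weight 1/2016
  … 566 more
Group by W:
  weight(W=0) = 1/9
  weight(W=1) = 1/7
  weight(W=2) = 2/21
Total weight = 1/9 + 1/7 + 2/21 = 22/63
P(W=0 | obs) = 1/9 / 22/63 = 7/22
P(W=1 | obs) = 1/7 / 22/63 = 9/22
P(W=2 | obs) = 2/21 / 22/63 = 3/11

P(W = 0 | obs) = 7/22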